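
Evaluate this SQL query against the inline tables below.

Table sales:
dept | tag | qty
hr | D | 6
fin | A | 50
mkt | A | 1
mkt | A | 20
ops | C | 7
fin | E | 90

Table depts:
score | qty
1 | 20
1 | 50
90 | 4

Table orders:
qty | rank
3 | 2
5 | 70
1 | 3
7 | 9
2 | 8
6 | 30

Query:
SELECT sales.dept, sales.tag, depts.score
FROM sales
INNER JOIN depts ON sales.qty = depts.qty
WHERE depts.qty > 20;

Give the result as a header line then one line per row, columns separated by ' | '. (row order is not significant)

After JOIN depts (2 rows):
sales.dept | sales.tag | sales.qty | depts.score | depts.qty
fin | A | 50 | 1 | 50
mkt | A | 20 | 1 | 20
After WHERE (1 rows):
sales.dept | sales.tag | sales.qty | depts.score | depts.qty
fin | A | 50 | 1 | 50
After SELECT (1 rows):
sales.dept | sales.tag | depts.score
fin | A | 1

== RESULT ==
sales.dept | sales.tag | depts.score
fin | A | 1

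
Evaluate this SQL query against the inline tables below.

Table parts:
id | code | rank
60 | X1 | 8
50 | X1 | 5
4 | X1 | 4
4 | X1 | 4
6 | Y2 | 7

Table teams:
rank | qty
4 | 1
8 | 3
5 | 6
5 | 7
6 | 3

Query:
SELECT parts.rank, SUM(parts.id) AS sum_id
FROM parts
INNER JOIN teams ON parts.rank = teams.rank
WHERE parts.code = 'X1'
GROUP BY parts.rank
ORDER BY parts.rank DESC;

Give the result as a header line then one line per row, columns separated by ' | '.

After JOIN teams (5 rows):
parts.id | parts.code | parts.rank | teams.rank | teams.qty
60 | X1 | 8 | 8 | 3
50 | X1 | 5 | 5 | 6
50 | X1 | 5 | 5 | 7
4 | X1 | 4 | 4 | 1
4 | X1 | 4 | 4 | 1
After WHERE (5 rows):
parts.id | parts.code | parts.rank | teams.rank | teams.qty
60 | X1 | 8 | 8 | 3
50 | X1 | 5 | 5 | 6
50 | X1 | 5 | 5 | 7
4 | X1 | 4 | 4 | 1
4 | X1 | 4 | 4 | 1
After GROUP BY (3 rows):
parts.rank | sum_id
8 | 60
5 | 100
4 | 8
After ORDER BY (3 rows):
parts.rank | sum_id
8 | 60
5 | 100
4 | 8

== RESULT ==
parts.rank | sum_id
8 | 60
5 | 100
4 | 8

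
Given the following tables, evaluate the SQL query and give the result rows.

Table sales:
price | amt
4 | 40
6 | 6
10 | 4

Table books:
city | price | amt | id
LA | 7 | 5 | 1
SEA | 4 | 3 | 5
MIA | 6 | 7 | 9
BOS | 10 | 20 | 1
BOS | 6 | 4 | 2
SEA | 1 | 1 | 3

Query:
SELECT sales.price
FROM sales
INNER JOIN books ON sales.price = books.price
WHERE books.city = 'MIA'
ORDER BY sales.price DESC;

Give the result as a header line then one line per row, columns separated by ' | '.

After JOIN books (4 rows):
sales.price | sales.amt | books.city | books.price | books.amt | books.id
4 | 40 | SEA | 4 | 3 | 5
6 | 6 | MIA | 6 | 7 | 9
6 | 6 | BOS | 6 | 4 | 2
10 | 4 | BOS | 10 | 20 | 1
After WHERE (1 rows):
sales.price | sales.amt | books.city | books.price | books.amt | books.id
6 | 6 | MIA | 6 | 7 | 9
After SELECT (1 rows):
sales.price
6
After ORDER BY (1 rows):
sales.price
6

== RESULT ==
sales.price
6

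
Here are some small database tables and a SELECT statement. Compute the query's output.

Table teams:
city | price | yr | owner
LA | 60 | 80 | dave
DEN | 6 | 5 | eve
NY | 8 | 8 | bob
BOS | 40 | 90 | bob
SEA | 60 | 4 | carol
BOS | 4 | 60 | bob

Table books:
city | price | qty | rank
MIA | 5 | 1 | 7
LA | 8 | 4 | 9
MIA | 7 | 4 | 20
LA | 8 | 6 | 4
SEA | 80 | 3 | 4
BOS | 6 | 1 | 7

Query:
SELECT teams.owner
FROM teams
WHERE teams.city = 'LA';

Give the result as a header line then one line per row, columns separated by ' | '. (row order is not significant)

After WHERE (1 rows):
teams.city | teams.price | teams.yr | teams.owner
LA | 60 | 80 | dave
After SELECT (1 rows):
teams.owner
dave

== RESULT ==
teams.owner
dave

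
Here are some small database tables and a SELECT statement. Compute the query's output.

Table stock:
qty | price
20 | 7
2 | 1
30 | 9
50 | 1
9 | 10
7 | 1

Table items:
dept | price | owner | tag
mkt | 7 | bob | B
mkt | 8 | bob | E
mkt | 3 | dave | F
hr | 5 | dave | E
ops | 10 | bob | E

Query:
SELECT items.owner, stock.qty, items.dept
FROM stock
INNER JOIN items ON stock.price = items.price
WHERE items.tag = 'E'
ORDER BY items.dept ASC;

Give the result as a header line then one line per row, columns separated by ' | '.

After JOIN items (2 rows):
stock.qty | stock.price | items.dept | items.price | items.owner | items.tag
20 | 7 | mkt | 7 | bob | B
9 | 10 | ops | 10 | bob | E
After WHERE (1 rows):
stock.qty | stock.price | items.dept | items.price | items.owner | items.tag
9 | 10 | ops | 10 | bob | E
After SELECT (1 rows):
items.owner | stock.qty | items.dept
bob | 9 | ops
After ORDER BY (1 rows):
items.owner | stock.qty | items.dept
bob | 9 | ops

== RESULT ==
items.owner | stock.qty | items.dept
bob | 9 | ops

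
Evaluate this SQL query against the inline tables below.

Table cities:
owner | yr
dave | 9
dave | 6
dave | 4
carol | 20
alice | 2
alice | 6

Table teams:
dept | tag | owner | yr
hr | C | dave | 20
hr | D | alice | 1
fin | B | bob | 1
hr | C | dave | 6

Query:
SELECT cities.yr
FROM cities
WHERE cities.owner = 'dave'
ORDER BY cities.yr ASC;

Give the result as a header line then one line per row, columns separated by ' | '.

After WHERE (3 rows):
cities.owner | cities.yr
dave | 9
dave | 6
dave | 4
After SELECT (3 rows):
cities.yr
9
6
4
After ORDER BY (3 rows):
cities.yr
4
6
9

== RESULT ==
cities.yr
4
6
9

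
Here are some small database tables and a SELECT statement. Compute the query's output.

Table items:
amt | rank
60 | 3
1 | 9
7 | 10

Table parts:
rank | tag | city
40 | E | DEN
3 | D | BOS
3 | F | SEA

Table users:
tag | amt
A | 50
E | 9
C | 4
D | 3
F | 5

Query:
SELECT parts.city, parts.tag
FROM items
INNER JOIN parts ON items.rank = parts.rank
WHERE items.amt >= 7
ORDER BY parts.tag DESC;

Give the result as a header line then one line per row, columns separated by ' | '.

== RESULT ==
parts.city | parts.tag
SEA | F
BOS | D

Derivation:
After JOIN parts (2 rows):
items.amt | items.rank | parts.rank | parts.tag | parts.city
60 | 3 | 3 | D | BOS
60 | 3 | 3 | F | SEA
After WHERE (2 rows):
items.amt | items.rank | parts.rank | parts.tag | parts.city
60 | 3 | 3 | D | BOS
60 | 3 | 3 | F | SEA
After SELECT (2 rows):
parts.city | parts.tag
BOS | D
SEA | F
After ORDER BY (2 rows):
parts.city | parts.tag
SEA | F
BOS | D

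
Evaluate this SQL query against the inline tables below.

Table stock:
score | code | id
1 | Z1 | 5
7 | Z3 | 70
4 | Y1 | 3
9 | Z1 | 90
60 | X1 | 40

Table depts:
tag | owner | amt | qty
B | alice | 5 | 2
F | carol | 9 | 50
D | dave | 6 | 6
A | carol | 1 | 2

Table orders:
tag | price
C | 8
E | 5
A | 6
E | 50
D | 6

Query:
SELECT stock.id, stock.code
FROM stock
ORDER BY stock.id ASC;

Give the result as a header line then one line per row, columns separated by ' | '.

After SELECT (5 rows):
stock.id | stock.code
5 | Z1
70 | Z3
3 | Y1
90 | Z1
40 | X1
After ORDER BY (5 rows):
stock.id | stock.code
3 | Y1
5 | Z1
40 | X1
70 | Z3
90 | Z1

== RESULT ==
stock.id | stock.code
3 | Y1
5 | Z1
40 | X1
70 | Z3
90 | Z1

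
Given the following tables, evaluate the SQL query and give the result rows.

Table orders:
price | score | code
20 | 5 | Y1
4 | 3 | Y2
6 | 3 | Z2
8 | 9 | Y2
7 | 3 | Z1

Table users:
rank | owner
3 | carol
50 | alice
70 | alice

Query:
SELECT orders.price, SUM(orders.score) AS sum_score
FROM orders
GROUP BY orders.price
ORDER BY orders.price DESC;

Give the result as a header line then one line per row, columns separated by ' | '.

== RESULT ==
orders.price | sum_score
20 | 5
8 | 9
7 | 3
6 | 3
4 | 3

Derivation:
After GROUP BY (5 rows):
orders.price | sum_score
20 | 5
4 | 3
6 | 3
8 | 9
7 | 3
After ORDER BY (5 rows):
orders.price | sum_score
20 | 5
8 | 9
7 | 3
6 | 3
4 | 3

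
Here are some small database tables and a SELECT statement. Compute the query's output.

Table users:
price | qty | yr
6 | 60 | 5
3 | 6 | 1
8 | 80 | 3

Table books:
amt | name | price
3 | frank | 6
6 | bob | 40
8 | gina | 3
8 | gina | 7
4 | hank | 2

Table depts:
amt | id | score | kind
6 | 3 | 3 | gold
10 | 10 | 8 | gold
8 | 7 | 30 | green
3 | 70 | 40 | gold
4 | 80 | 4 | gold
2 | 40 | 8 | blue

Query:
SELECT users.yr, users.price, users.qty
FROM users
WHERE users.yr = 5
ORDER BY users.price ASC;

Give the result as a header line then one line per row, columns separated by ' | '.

== RESULT ==
users.yr | users.price | users.qty
5 | 6 | 60

Derivation:
After WHERE (1 rows):
users.price | users.qty | users.yr
6 | 60 | 5
After SELECT (1 rows):
users.yr | users.price | users.qty
5 | 6 | 60
After ORDER BY (1 rows):
users.yr | users.price | users.qty
5 | 6 | 60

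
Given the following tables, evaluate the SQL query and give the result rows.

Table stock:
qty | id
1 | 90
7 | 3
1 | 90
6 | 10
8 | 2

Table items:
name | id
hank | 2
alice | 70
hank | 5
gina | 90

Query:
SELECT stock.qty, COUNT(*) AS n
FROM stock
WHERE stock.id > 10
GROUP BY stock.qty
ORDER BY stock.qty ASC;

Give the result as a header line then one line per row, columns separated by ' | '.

After WHERE (2 rows):
stock.qty | stock.id
1 | 90
1 | 90
After GROUP BY (1 rows):
stock.qty | n
1 | 2
After ORDER BY (1 rows):
stock.qty | n
1 | 2

== RESULT ==
stock.qty | n
1 | 2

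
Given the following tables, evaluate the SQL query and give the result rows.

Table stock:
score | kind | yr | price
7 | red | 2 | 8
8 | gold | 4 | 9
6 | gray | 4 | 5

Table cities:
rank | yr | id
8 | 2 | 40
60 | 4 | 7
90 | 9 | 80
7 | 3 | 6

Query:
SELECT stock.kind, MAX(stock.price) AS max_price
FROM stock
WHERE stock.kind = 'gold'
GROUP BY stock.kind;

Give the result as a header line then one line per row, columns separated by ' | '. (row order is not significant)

After WHERE (1 rows):
stock.score | stock.kind | stock.yr | stock.price
8 | gold | 4 | 9
After GROUP BY (1 rows):
stock.kind | max_price
gold | 9

== RESULT ==
stock.kind | max_price
gold | 9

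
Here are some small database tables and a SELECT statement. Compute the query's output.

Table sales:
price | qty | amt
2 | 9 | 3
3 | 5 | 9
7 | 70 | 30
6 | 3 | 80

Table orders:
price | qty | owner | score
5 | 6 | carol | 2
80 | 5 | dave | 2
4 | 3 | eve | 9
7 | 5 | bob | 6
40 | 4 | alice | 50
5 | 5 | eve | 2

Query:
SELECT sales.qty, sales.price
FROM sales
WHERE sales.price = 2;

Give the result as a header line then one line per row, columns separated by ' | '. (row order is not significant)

After WHERE (1 rows):
sales.price | sales.qty | sales.amt
2 | 9 | 3
After SELECT (1 rows):
sales.qty | sales.price
9 | 2

== RESULT ==
sales.qty | sales.price
9 | 2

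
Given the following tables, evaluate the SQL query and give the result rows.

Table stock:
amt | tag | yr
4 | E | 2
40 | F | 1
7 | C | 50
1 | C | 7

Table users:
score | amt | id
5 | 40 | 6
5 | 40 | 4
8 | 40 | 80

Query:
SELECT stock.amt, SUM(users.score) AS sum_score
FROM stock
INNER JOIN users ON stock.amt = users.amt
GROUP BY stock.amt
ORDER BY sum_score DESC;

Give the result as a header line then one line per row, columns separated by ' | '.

== RESULT ==
stock.amt | sum_score
40 | 18

Derivation:
After JOIN users (3 rows):
stock.amt | stock.tag | stock.yr | users.score | users.amt | users.id
40 | F | 1 | 5 | 40 | 6
40 | F | 1 | 5 | 40 | 4
40 | F | 1 | 8 | 40 | 80
After GROUP BY (1 rows):
stock.amt | sum_score
40 | 18
After ORDER BY (1 rows):
stock.amt | sum_score
40 | 18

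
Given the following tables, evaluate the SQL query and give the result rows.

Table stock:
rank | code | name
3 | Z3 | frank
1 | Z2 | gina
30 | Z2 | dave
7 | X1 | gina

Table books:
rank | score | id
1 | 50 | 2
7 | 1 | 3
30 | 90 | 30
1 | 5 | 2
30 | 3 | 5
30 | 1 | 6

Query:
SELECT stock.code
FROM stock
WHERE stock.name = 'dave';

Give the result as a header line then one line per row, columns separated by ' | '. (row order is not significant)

After WHERE (1 rows):
stock.rank | stock.code | stock.name
30 | Z2 | dave
After SELECT (1 rows):
stock.code
Z2

== RESULT ==
stock.code
Z2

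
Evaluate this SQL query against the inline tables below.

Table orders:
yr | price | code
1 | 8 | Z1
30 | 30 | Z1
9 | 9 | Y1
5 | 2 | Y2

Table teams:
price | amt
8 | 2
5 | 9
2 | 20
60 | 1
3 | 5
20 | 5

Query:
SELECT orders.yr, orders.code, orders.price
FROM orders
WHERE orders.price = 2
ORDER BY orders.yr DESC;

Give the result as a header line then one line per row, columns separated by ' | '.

== RESULT ==
orders.yr | orders.code | orders.price
5 | Y2 | 2

Derivation:
After WHERE (1 rows):
orders.yr | orders.price | orders.code
5 | 2 | Y2
After SELECT (1 rows):
orders.yr | orders.code | orders.price
5 | Y2 | 2
After ORDER BY (1 rows):
orders.yr | orders.code | orders.price
5 | Y2 | 2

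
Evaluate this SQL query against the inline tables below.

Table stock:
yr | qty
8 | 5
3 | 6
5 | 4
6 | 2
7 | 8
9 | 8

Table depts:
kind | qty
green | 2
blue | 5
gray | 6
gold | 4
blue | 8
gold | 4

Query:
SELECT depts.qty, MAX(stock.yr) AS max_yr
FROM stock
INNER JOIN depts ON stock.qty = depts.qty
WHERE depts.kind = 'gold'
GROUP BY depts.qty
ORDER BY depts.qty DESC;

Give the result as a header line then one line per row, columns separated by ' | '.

After JOIN depts (7 rows):
stock.yr | stock.qty | depts.kind | depts.qty
8 | 5 | blue | 5
3 | 6 | gray | 6
5 | 4 | gold | 4
5 | 4 | gold | 4
6 | 2 | green | 2
7 | 8 | blue | 8
9 | 8 | blue | 8
After WHERE (2 rows):
stock.yr | stock.qty | depts.kind | depts.qty
5 | 4 | gold | 4
5 | 4 | gold | 4
After GROUP BY (1 rows):
depts.qty | max_yr
4 | 5
After ORDER BY (1 rows):
depts.qty | max_yr
4 | 5

== RESULT ==
depts.qty | max_yr
4 | 5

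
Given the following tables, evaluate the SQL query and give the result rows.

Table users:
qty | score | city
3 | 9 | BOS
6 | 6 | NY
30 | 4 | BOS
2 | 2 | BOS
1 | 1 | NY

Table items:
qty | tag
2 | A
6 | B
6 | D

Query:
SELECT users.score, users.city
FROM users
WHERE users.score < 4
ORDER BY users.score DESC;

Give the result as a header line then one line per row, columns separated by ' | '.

After WHERE (2 rows):
users.qty | users.score | users.city
2 | 2 | BOS
1 | 1 | NY
After SELECT (2 rows):
users.score | users.city
2 | BOS
1 | NY
After ORDER BY (2 rows):
users.score | users.city
2 | BOS
1 | NY

== RESULT ==
users.score | users.city
2 | BOS
1 | NY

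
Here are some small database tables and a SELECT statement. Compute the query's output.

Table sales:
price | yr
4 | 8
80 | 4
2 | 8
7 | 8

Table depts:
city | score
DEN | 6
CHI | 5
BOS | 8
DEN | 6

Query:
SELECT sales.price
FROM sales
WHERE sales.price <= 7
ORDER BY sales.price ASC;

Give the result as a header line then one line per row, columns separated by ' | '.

== RESULT ==
sales.price
2
4
7

Derivation:
After WHERE (3 rows):
sales.price | sales.yr
4 | 8
2 | 8
7 | 8
After SELECT (3 rows):
sales.price
4
2
7
After ORDER BY (3 rows):
sales.price
2
4
7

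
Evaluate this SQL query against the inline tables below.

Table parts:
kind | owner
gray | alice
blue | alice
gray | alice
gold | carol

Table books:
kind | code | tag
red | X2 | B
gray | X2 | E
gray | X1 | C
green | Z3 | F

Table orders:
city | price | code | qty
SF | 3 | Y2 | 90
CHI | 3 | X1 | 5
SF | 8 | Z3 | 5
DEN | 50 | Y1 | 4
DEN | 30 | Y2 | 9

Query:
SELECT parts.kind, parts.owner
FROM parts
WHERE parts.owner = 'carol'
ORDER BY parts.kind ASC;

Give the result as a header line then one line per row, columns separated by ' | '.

After WHERE (1 rows):
parts.kind | parts.owner
gold | carol
After SELECT (1 rows):
parts.kind | parts.owner
gold | carol
After ORDER BY (1 rows):
parts.kind | parts.owner
gold | carol

== RESULT ==
parts.kind | parts.owner
gold | carol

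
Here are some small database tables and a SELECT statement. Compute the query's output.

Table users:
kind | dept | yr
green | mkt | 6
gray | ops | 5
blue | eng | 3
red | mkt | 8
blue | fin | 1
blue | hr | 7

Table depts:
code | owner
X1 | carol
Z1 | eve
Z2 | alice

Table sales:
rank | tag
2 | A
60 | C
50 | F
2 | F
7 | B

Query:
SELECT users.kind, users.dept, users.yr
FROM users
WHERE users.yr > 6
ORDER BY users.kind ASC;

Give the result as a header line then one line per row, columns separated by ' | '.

== RESULT ==
users.kind | users.dept | users.yr
blue | hr | 7
red | mkt | 8

Derivation:
After WHERE (2 rows):
users.kind | users.dept | users.yr
red | mkt | 8
blue | hr | 7
After SELECT (2 rows):
users.kind | users.dept | users.yr
red | mkt | 8
blue | hr | 7
After ORDER BY (2 rows):
users.kind | users.dept | users.yr
blue | hr | 7
red | mkt | 8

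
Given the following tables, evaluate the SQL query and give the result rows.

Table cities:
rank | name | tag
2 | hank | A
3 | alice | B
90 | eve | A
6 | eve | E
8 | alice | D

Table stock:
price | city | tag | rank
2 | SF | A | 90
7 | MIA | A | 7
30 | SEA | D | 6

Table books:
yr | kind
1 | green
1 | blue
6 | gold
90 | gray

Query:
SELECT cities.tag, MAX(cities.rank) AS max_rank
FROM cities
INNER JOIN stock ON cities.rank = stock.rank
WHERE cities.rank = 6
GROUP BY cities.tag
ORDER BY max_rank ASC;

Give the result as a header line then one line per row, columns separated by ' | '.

After JOIN stock (2 rows):
cities.rank | cities.name | cities.tag | stock.price | stock.city | stock.tag | stock.rank
90 | eve | A | 2 | SF | A | 90
6 | eve | E | 30 | SEA | D | 6
After WHERE (1 rows):
cities.rank | cities.name | cities.tag | stock.price | stock.city | stock.tag | stock.rank
6 | eve | E | 30 | SEA | D | 6
After GROUP BY (1 rows):
cities.tag | max_rank
E | 6
After ORDER BY (1 rows):
cities.tag | max_rank
E | 6

== RESULT ==
cities.tag | max_rank
E | 6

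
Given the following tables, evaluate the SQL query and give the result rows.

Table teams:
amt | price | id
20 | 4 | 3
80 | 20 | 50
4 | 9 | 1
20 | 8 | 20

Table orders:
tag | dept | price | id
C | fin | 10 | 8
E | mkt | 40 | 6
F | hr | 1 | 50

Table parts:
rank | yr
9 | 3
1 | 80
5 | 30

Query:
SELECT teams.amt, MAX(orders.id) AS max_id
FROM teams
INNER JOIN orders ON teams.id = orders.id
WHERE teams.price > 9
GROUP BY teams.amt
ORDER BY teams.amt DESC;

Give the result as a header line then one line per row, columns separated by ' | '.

== RESULT ==
teams.amt | max_id
80 | 50

Derivation:
After JOIN orders (1 rows):
teams.amt | teams.price | teams.id | orders.tag | orders.dept | orders.price | orders.id
80 | 20 | 50 | F | hr | 1 | 50
After WHERE (1 rows):
teams.amt | teams.price | teams.id | orders.tag | orders.dept | orders.price | orders.id
80 | 20 | 50 | F | hr | 1 | 50
After GROUP BY (1 rows):
teams.amt | max_id
80 | 50
After ORDER BY (1 rows):
teams.amt | max_id
80 | 50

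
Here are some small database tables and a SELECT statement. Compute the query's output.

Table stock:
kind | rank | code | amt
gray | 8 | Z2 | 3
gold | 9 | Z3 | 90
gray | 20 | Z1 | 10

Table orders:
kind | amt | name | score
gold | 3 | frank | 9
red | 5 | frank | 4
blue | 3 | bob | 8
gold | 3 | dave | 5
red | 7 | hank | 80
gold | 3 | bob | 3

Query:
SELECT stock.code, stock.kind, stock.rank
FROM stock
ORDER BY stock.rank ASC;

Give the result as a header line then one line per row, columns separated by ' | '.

After SELECT (3 rows):
stock.code | stock.kind | stock.rank
Z2 | gray | 8
Z3 | gold | 9
Z1 | gray | 20
After ORDER BY (3 rows):
stock.code | stock.kind | stock.rank
Z2 | gray | 8
Z3 | gold | 9
Z1 | gray | 20

== RESULT ==
stock.code | stock.kind | stock.rank
Z2 | gray | 8
Z3 | gold | 9
Z1 | gray | 20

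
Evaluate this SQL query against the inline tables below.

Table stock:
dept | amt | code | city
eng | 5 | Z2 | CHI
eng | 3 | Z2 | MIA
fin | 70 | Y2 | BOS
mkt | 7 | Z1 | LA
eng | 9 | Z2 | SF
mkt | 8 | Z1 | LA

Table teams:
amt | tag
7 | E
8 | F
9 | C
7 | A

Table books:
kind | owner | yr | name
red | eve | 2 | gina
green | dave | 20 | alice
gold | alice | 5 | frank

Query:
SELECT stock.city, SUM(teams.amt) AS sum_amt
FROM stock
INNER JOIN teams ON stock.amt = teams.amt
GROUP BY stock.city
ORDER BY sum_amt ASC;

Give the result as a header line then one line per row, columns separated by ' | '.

After JOIN teams (4 rows):
stock.dept | stock.amt | stock.code | stock.city | teams.amt | teams.tag
mkt | 7 | Z1 | LA | 7 | E
mkt | 7 | Z1 | LA | 7 | A
eng | 9 | Z2 | SF | 9 | C
mkt | 8 | Z1 | LA | 8 | F
After GROUP BY (2 rows):
stock.city | sum_amt
LA | 22
SF | 9
After ORDER BY (2 rows):
stock.city | sum_amt
SF | 9
LA | 22

== RESULT ==
stock.city | sum_amt
SF | 9
LA | 22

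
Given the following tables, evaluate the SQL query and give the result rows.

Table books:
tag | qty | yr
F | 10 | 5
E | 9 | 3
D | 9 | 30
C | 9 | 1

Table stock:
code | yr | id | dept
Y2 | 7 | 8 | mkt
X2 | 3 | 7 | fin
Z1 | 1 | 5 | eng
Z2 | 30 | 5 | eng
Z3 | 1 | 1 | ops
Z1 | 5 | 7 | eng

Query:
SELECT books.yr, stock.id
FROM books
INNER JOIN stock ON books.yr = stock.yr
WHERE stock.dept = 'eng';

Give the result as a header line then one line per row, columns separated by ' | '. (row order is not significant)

== RESULT ==
books.yr | stock.id
5 | 7
30 | 5
1 | 5

Derivation:
After JOIN stock (5 rows):
books.tag | books.qty | books.yr | stock.code | stock.yr | stock.id | stock.dept
F | 10 | 5 | Z1 | 5 | 7 | eng
E | 9 | 3 | X2 | 3 | 7 | fin
D | 9 | 30 | Z2 | 30 | 5 | eng
C | 9 | 1 | Z1 | 1 | 5 | eng
C | 9 | 1 | Z3 | 1 | 1 | ops
After WHERE (3 rows):
books.tag | books.qty | books.yr | stock.code | stock.yr | stock.id | stock.dept
F | 10 | 5 | Z1 | 5 | 7 | eng
D | 9 | 30 | Z2 | 30 | 5 | eng
C | 9 | 1 | Z1 | 1 | 5 | eng
After SELECT (3 rows):
books.yr | stock.id
5 | 7
30 | 5
1 | 5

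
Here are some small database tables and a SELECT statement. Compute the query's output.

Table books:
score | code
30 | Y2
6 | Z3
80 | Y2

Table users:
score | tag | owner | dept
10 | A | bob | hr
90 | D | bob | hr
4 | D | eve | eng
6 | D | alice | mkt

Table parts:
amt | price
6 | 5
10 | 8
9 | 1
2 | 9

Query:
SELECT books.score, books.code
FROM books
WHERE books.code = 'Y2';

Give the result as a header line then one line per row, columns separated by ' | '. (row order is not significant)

== RESULT ==
books.score | books.code
30 | Y2
80 | Y2

Derivation:
After WHERE (2 rows):
books.score | books.code
30 | Y2
80 | Y2
After SELECT (2 rows):
books.score | books.code
30 | Y2
80 | Y2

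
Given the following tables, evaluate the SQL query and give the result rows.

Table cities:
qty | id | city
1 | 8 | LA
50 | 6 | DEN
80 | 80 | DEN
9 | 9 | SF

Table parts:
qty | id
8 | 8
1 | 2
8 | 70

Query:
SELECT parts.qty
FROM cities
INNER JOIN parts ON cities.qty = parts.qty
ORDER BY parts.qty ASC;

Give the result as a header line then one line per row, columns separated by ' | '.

== RESULT ==
parts.qty
1

Derivation:
After JOIN parts (1 rows):
cities.qty | cities.id | cities.city | parts.qty | parts.id
1 | 8 | LA | 1 | 2
After SELECT (1 rows):
parts.qty
1
After ORDER BY (1 rows):
parts.qty
1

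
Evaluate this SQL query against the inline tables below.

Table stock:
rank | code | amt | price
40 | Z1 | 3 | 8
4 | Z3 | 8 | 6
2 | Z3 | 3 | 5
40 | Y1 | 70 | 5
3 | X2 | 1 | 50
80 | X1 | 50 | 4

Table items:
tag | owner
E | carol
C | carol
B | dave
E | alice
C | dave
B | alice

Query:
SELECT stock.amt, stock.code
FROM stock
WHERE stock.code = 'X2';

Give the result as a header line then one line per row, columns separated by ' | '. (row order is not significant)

After WHERE (1 rows):
stock.rank | stock.code | stock.amt | stock.price
3 | X2 | 1 | 50
After SELECT (1 rows):
stock.amt | stock.code
1 | X2

== RESULT ==
stock.amt | stock.code
1 | X2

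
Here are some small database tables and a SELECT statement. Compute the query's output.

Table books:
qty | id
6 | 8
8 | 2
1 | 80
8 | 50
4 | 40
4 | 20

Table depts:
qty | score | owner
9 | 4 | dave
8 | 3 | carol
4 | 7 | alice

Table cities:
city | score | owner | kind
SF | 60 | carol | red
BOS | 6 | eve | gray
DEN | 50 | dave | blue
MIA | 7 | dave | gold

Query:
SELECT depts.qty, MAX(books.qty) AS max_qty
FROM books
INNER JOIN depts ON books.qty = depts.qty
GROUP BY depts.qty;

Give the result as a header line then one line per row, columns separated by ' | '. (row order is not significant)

After JOIN depts (4 rows):
books.qty | books.id | depts.qty | depts.score | depts.owner
8 | 2 | 8 | 3 | carol
8 | 50 | 8 | 3 | carol
4 | 40 | 4 | 7 | alice
4 | 20 | 4 | 7 | alice
After GROUP BY (2 rows):
depts.qty | max_qty
8 | 8
4 | 4

== RESULT ==
depts.qty | max_qty
8 | 8
4 | 4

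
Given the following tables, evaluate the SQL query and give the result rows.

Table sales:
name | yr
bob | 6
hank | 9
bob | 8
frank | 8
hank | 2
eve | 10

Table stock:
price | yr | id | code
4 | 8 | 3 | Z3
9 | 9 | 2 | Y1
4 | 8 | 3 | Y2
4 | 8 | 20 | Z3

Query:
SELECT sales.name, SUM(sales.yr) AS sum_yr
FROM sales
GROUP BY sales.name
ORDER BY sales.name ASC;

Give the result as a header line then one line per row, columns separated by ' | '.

After GROUP BY (4 rows):
sales.name | sum_yr
bob | 14
hank | 11
frank | 8
eve | 10
After ORDER BY (4 rows):
sales.name | sum_yr
bob | 14
eve | 10
frank | 8
hank | 11

== RESULT ==
sales.name | sum_yr
bob | 14
eve | 10
frank | 8
hank | 11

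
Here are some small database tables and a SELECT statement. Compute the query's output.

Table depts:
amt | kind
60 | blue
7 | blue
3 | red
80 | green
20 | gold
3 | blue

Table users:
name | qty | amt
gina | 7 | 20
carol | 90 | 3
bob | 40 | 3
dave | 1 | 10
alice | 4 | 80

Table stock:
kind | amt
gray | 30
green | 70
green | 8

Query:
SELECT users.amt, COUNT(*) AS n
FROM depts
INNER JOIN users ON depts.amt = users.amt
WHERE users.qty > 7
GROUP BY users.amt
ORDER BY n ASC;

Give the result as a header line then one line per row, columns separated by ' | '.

After JOIN users (6 rows):
depts.amt | depts.kind | users.name | users.qty | users.amt
3 | red | carol | 90 | 3
3 | red | bob | 40 | 3
80 | green | alice | 4 | 80
20 | gold | gina | 7 | 20
3 | blue | carol | 90 | 3
3 | blue | bob | 40 | 3
After WHERE (4 rows):
depts.amt | depts.kind | users.name | users.qty | users.amt
3 | red | carol | 90 | 3
3 | red | bob | 40 | 3
3 | blue | carol | 90 | 3
3 | blue | bob | 40 | 3
After GROUP BY (1 rows):
users.amt | n
3 | 4
After ORDER BY (1 rows):
users.amt | n
3 | 4

== RESULT ==
users.amt | n
3 | 4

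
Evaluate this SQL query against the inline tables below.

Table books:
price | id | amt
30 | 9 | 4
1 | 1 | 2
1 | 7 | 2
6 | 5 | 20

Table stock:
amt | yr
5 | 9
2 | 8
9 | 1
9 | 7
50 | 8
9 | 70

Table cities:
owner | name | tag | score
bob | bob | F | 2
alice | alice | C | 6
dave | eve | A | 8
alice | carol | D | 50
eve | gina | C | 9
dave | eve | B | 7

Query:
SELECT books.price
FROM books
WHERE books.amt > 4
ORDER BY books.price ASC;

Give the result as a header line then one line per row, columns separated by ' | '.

After WHERE (1 rows):
books.price | books.id | books.amt
6 | 5 | 20
After SELECT (1 rows):
books.price
6
After ORDER BY (1 rows):
books.price
6

== RESULT ==
books.price
6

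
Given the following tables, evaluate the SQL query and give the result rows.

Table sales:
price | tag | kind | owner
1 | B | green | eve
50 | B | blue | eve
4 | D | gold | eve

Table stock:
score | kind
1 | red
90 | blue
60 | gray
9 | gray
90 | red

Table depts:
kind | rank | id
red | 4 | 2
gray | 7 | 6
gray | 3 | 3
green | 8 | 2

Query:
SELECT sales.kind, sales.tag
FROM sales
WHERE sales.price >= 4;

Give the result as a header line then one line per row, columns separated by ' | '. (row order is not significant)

== RESULT ==
sales.kind | sales.tag
blue | B
gold | D

Derivation:
After WHERE (2 rows):
sales.price | sales.tag | sales.kind | sales.owner
50 | B | blue | eve
4 | D | gold | eve
After SELECT (2 rows):
sales.kind | sales.tag
blue | B
gold | D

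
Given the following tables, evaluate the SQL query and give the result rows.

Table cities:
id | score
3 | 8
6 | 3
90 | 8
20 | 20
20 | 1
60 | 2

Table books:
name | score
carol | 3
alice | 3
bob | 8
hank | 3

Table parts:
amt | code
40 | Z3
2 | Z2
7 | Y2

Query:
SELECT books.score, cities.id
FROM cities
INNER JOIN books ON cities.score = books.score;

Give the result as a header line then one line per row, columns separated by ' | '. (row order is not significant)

== RESULT ==
books.score | cities.id
8 | 3
3 | 6
3 | 6
3 | 6
8 | 90

Derivation:
After JOIN books (5 rows):
cities.id | cities.score | books.name | books.score
3 | 8 | bob | 8
6 | 3 | carol | 3
6 | 3 | alice | 3
6 | 3 | hank | 3
90 | 8 | bob | 8
After SELECT (5 rows):
books.score | cities.id
8 | 3
3 | 6
3 | 6
3 | 6
8 | 90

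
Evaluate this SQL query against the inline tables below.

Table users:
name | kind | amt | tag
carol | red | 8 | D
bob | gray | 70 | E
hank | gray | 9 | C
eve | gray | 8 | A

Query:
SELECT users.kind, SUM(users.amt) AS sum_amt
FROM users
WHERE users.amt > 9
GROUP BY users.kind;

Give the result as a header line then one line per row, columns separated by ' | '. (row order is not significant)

After WHERE (1 rows):
users.name | users.kind | users.amt | users.tag
bob | gray | 70 | E
After GROUP BY (1 rows):
users.kind | sum_amt
gray | 70

== RESULT ==
users.kind | sum_amt
gray | 70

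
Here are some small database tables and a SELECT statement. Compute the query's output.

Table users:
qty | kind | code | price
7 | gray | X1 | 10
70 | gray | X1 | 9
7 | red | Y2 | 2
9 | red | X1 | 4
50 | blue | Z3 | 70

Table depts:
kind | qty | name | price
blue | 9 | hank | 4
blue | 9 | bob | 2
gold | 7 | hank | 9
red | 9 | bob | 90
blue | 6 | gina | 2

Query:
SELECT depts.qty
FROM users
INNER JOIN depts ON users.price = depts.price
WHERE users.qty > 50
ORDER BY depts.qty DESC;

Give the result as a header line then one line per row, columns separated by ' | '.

After JOIN depts (4 rows):
users.qty | users.kind | users.code | users.price | depts.kind | depts.qty | depts.name | depts.price
70 | gray | X1 | 9 | gold | 7 | hank | 9
7 | red | Y2 | 2 | blue | 9 | bob | 2
7 | red | Y2 | 2 | blue | 6 | gina | 2
9 | red | X1 | 4 | blue | 9 | hank | 4
After WHERE (1 rows):
users.qty | users.kind | users.code | users.price | depts.kind | depts.qty | depts.name | depts.price
70 | gray | X1 | 9 | gold | 7 | hank | 9
After SELECT (1 rows):
depts.qty
7
After ORDER BY (1 rows):
depts.qty
7

== RESULT ==
depts.qty
7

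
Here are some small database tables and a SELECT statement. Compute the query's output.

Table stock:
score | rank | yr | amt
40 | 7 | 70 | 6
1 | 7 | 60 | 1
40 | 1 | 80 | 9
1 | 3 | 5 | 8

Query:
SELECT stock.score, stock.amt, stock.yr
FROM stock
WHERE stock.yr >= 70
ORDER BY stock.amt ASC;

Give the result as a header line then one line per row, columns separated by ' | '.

== RESULT ==
stock.score | stock.amt | stock.yr
40 | 6 | 70
40 | 9 | 80

Derivation:
After WHERE (2 rows):
stock.score | stock.rank | stock.yr | stock.amt
40 | 7 | 70 | 6
40 | 1 | 80 | 9
After SELECT (2 rows):
stock.score | stock.amt | stock.yr
40 | 6 | 70
40 | 9 | 80
After ORDER BY (2 rows):
stock.score | stock.amt | stock.yr
40 | 6 | 70
40 | 9 | 80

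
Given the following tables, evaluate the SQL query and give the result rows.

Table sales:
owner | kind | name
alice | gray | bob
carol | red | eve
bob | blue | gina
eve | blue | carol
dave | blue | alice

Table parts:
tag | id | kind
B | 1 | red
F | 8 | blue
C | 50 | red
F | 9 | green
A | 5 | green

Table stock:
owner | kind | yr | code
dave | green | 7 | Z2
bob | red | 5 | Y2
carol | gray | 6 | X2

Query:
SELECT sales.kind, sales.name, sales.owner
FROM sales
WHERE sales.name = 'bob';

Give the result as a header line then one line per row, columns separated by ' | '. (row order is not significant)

== RESULT ==
sales.kind | sales.name | sales.owner
gray | bob | alice

Derivation:
After WHERE (1 rows):
sales.owner | sales.kind | sales.name
alice | gray | bob
After SELECT (1 rows):
sales.kind | sales.name | sales.owner
gray | bob | alice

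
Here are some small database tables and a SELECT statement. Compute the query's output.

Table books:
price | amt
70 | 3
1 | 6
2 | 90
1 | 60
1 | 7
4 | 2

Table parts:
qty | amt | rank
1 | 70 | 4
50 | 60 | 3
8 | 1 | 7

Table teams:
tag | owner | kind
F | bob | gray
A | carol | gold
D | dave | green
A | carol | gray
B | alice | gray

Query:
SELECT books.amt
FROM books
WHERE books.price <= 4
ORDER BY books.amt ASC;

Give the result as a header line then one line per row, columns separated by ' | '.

== RESULT ==
books.amt
2
6
7
60
90

Derivation:
After WHERE (5 rows):
books.price | books.amt
1 | 6
2 | 90
1 | 60
1 | 7
4 | 2
After SELECT (5 rows):
books.amt
6
90
60
7
2
After ORDER BY (5 rows):
books.amt
2
6
7
60
90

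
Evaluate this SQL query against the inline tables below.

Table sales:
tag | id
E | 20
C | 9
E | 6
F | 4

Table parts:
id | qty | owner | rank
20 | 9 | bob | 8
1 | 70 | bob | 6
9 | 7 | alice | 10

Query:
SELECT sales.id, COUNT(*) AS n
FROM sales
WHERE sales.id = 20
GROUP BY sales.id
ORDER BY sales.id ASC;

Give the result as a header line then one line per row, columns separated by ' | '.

After WHERE (1 rows):
sales.tag | sales.id
E | 20
After GROUP BY (1 rows):
sales.id | n
20 | 1
After ORDER BY (1 rows):
sales.id | n
20 | 1

== RESULT ==
sales.id | n
20 | 1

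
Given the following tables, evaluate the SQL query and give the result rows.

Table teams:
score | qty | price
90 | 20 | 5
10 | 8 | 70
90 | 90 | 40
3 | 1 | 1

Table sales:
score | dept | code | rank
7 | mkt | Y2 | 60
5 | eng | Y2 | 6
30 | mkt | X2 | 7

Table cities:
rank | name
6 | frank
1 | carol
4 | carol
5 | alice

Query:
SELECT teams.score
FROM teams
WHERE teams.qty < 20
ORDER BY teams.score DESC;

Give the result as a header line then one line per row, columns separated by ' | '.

== RESULT ==
teams.score
10
3

Derivation:
After WHERE (2 rows):
teams.score | teams.qty | teams.price
10 | 8 | 70
3 | 1 | 1
After SELECT (2 rows):
teams.score
10
3
After ORDER BY (2 rows):
teams.score
10
3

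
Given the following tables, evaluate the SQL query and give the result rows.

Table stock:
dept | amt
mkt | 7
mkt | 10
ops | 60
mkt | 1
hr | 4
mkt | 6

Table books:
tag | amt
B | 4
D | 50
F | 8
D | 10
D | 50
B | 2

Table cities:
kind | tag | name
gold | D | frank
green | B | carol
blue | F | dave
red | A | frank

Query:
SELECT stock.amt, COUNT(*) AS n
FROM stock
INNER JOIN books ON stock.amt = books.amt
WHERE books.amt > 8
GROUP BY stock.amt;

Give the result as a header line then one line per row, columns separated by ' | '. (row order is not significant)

== RESULT ==
stock.amt | n
10 | 1

Derivation:
After JOIN books (2 rows):
stock.dept | stock.amt | books.tag | books.amt
mkt | 10 | D | 10
hr | 4 | B | 4
After WHERE (1 rows):
stock.dept | stock.amt | books.tag | books.amt
mkt | 10 | D | 10
After GROUP BY (1 rows):
stock.amt | n
10 | 1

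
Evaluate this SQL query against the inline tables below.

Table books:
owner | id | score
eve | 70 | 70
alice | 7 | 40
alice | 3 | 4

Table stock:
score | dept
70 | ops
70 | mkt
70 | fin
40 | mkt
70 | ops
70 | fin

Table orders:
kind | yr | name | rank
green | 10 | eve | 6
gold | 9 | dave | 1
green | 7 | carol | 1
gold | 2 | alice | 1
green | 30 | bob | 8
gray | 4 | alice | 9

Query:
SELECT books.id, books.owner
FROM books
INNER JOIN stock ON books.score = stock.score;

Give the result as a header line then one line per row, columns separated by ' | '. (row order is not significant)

== RESULT ==
books.id | books.owner
70 | eve
70 | eve
70 | eve
70 | eve
70 | eve
7 | alice

Derivation:
After JOIN stock (6 rows):
books.owner | books.id | books.score | stock.score | stock.dept
eve | 70 | 70 | 70 | ops
eve | 70 | 70 | 70 | mkt
eve | 70 | 70 | 70 | fin
eve | 70 | 70 | 70 | ops
eve | 70 | 70 | 70 | fin
alice | 7 | 40 | 40 | mkt
After SELECT (6 rows):
books.id | books.owner
70 | eve
70 | eve
70 | eve
70 | eve
70 | eve
7 | alice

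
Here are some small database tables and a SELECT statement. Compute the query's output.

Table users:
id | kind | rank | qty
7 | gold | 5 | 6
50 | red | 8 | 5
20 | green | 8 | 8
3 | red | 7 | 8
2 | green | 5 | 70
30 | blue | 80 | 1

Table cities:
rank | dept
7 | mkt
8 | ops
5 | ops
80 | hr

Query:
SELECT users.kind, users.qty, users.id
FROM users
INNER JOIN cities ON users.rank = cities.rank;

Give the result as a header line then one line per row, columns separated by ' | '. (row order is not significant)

== RESULT ==
users.kind | users.qty | users.id
gold | 6 | 7
red | 5 | 50
green | 8 | 20
red | 8 | 3
green | 70 | 2
blue | 1 | 30

Derivation:
After JOIN cities (6 rows):
users.id | users.kind | users.rank | users.qty | cities.rank | cities.dept
7 | gold | 5 | 6 | 5 | ops
50 | red | 8 | 5 | 8 | ops
20 | green | 8 | 8 | 8 | ops
3 | red | 7 | 8 | 7 | mkt
2 | green | 5 | 70 | 5 | ops
30 | blue | 80 | 1 | 80 | hr
After SELECT (6 rows):
users.kind | users.qty | users.id
gold | 6 | 7
red | 5 | 50
green | 8 | 20
red | 8 | 3
green | 70 | 2
blue | 1 | 30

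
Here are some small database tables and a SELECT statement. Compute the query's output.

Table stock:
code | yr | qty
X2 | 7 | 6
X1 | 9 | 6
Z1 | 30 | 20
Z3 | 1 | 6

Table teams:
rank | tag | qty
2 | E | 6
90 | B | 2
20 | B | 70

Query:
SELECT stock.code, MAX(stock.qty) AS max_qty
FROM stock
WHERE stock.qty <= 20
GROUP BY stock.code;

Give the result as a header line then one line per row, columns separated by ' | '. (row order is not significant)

After WHERE (4 rows):
stock.code | stock.yr | stock.qty
X2 | 7 | 6
X1 | 9 | 6
Z1 | 30 | 20
Z3 | 1 | 6
After GROUP BY (4 rows):
stock.code | max_qty
X2 | 6
X1 | 6
Z1 | 20
Z3 | 6

== RESULT ==
stock.code | max_qty
X2 | 6
X1 | 6
Z1 | 20
Z3 | 6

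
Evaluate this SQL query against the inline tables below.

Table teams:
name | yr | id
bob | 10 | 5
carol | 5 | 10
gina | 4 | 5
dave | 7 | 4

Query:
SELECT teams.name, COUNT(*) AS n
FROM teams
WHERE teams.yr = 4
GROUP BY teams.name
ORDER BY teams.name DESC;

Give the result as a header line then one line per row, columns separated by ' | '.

== RESULT ==
teams.name | n
gina | 1

Derivation:
After WHERE (1 rows):
teams.name | teams.yr | teams.id
gina | 4 | 5
After GROUP BY (1 rows):
teams.name | n
gina | 1
After ORDER BY (1 rows):
teams.name | n
gina | 1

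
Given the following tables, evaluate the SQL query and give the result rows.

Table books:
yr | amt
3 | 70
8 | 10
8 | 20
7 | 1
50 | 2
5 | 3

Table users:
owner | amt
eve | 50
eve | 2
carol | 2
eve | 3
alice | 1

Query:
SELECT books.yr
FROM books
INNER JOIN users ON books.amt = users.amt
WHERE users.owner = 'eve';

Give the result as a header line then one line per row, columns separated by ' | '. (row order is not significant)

== RESULT ==
books.yr
50
5

Derivation:
After JOIN users (4 rows):
books.yr | books.amt | users.owner | users.amt
7 | 1 | alice | 1
50 | 2 | eve | 2
50 | 2 | carol | 2
5 | 3 | eve | 3
After WHERE (2 rows):
books.yr | books.amt | users.owner | users.amt
50 | 2 | eve | 2
5 | 3 | eve | 3
After SELECT (2 rows):
books.yr
50
5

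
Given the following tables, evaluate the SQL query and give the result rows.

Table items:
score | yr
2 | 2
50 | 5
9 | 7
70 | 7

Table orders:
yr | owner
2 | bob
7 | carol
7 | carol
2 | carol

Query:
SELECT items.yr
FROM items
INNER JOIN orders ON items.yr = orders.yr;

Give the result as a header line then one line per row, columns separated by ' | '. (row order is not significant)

After JOIN orders (6 rows):
items.score | items.yr | orders.yr | orders.owner
2 | 2 | 2 | bob
2 | 2 | 2 | carol
9 | 7 | 7 | carol
9 | 7 | 7 | carol
70 | 7 | 7 | carol
70 | 7 | 7 | carol
After SELECT (6 rows):
items.yr
2
2
7
7
7
7

== RESULT ==
items.yr
2
2
7
7
7
7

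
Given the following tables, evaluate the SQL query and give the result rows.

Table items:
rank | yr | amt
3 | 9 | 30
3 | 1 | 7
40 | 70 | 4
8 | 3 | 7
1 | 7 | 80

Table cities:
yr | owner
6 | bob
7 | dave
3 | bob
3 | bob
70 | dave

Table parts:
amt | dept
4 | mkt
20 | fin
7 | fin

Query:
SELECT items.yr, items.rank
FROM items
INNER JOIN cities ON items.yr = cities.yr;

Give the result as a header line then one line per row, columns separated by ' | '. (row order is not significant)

== RESULT ==
items.yr | items.rank
70 | 40
3 | 8
3 | 8
7 | 1

Derivation:
After JOIN cities (4 rows):
items.rank | items.yr | items.amt | cities.yr | cities.owner
40 | 70 | 4 | 70 | dave
8 | 3 | 7 | 3 | bob
8 | 3 | 7 | 3 | bob
1 | 7 | 80 | 7 | dave
After SELECT (4 rows):
items.yr | items.rank
70 | 40
3 | 8
3 | 8
7 | 1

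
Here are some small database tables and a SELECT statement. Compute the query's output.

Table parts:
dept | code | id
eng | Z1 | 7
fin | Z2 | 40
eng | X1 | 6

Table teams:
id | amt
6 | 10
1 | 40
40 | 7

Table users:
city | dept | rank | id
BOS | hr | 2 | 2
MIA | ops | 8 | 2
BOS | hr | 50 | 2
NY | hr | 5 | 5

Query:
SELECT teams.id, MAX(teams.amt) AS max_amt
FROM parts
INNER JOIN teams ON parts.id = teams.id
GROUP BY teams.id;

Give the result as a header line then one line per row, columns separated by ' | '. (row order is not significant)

== RESULT ==
teams.id | max_amt
40 | 7
6 | 10

Derivation:
After JOIN teams (2 rows):
parts.dept | parts.code | parts.id | teams.id | teams.amt
fin | Z2 | 40 | 40 | 7
eng | X1 | 6 | 6 | 10
After GROUP BY (2 rows):
teams.id | max_amt
40 | 7
6 | 10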